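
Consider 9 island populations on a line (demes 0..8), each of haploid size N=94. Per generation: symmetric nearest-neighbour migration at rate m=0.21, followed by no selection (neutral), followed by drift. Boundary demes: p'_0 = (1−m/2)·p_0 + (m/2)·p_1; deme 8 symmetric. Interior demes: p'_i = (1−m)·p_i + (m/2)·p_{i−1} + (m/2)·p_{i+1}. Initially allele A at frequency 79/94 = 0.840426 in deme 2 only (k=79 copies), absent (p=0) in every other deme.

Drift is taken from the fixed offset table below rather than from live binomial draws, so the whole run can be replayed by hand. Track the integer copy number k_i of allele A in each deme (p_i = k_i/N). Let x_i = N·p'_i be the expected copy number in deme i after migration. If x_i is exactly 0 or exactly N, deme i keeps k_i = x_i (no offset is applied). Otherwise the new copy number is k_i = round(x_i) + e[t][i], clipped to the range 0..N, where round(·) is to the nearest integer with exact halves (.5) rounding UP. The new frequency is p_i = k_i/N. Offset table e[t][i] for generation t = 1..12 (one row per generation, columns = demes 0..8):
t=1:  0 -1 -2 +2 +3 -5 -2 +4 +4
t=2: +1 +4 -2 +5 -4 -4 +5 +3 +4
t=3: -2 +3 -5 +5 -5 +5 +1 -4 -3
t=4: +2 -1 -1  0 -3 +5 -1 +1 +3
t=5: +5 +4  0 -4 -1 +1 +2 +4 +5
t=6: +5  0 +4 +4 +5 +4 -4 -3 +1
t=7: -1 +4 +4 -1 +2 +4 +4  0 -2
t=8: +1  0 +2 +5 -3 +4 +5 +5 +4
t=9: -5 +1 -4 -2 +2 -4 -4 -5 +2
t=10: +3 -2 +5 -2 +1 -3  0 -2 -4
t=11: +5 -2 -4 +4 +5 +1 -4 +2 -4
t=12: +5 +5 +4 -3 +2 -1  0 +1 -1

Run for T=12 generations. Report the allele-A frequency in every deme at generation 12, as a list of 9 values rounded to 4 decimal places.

t=0: k=[0 0 79 0 0 0 0 0 0]
t=1: x=[0.0000 8.2950 62.4100 8.2950 0.0000 0.0000 0.0000 0.0000 0.0000] k=[0 7 60 10 0 0 0 0 0]
t=2: x=[0.7350 11.8300 49.1850 14.2000 1.0500 0.0000 0.0000 0.0000 0.0000] k=[2 16 47 19 0 0 0 0 0]
t=3: x=[3.4700 17.7850 40.8050 19.9450 1.9950 0.0000 0.0000 0.0000 0.0000] k=[1 21 36 25 0 0 0 0 0]
t=4: x=[3.1000 20.4750 33.2700 23.5300 2.6250 0.0000 0.0000 0.0000 0.0000] k=[5 19 32 24 0 0 0 0 0]
t=5: x=[6.4700 18.8950 29.7950 22.3200 2.5200 0.0000 0.0000 0.0000 0.0000] k=[11 23 30 18 2 0 0 0 0]
t=6: x=[12.2600 22.4750 28.0050 17.5800 3.4700 0.2100 0.0000 0.0000 0.0000] k=[17 22 32 22 8 4 0 0 0]
t=7: x=[17.5250 22.5250 29.9000 21.5800 9.0500 4.0000 0.4200 0.0000 0.0000] k=[17 27 34 21 11 8 4 0 0]
t=8: x=[18.0500 26.6850 31.9000 21.3150 11.7350 7.8950 4.0000 0.4200 0.0000] k=[19 27 34 26 9 12 9 5 0]
t=9: x=[19.8400 26.8950 32.4250 25.0550 11.1000 11.3700 8.8950 4.8950 0.5250] k=[15 28 28 23 13 7 5 0 3]
t=10: x=[16.3650 26.6350 27.4750 22.4750 13.4200 7.4200 4.6850 0.8400 2.6850] k=[19 25 32 20 14 4 5 0 0]
t=11: x=[19.6300 25.1050 30.0050 20.6300 13.5800 5.1550 4.3700 0.5250 0.0000] k=[25 23 26 25 19 6 0 3 0]
t=12: x=[24.7900 23.5250 25.5800 24.4750 18.2650 6.7350 0.9450 2.3700 0.3150] k=[30 29 30 21 20 6 1 3 0]

[0.3191, 0.3085, 0.3191, 0.2234, 0.2128, 0.0638, 0.0106, 0.0319, 0.0000]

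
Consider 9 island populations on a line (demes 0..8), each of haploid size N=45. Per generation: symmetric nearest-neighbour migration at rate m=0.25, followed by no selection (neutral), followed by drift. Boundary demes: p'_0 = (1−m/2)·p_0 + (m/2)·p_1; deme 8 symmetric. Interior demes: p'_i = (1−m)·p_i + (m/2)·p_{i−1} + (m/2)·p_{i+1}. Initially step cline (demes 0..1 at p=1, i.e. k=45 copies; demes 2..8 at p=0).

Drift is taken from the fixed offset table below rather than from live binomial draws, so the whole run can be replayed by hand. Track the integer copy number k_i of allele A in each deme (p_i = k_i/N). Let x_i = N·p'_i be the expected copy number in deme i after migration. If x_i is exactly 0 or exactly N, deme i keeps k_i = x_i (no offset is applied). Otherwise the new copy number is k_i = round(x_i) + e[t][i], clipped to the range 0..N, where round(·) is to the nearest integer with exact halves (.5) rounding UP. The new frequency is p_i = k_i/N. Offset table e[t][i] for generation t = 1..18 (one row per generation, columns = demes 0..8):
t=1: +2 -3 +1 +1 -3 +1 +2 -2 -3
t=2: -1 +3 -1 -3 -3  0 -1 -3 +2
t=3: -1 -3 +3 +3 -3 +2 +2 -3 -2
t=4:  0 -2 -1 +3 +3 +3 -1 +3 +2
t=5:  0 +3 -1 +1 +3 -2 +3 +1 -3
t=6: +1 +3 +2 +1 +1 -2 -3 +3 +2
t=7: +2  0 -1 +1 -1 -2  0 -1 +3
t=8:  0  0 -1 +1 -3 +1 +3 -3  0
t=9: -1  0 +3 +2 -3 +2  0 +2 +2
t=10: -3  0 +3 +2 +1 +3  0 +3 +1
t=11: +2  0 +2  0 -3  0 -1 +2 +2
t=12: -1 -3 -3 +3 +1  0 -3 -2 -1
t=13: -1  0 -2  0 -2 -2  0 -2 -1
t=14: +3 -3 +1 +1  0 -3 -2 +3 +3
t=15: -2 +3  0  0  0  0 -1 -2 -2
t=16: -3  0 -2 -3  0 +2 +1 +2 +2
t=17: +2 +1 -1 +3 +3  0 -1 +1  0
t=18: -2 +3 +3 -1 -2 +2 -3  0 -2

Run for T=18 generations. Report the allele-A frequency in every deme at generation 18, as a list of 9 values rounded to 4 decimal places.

[0.6222, 0.6667, 0.5111, 0.3333, 0.1778, 0.1333, 0.0000, 0.0222, 0.0000]

t=0: k=[45 45 0 0 0 0 0 0 0]
t=1: x=[45.0000 39.3750 5.6250 0.0000 0.0000 0.0000 0.0000 0.0000 0.0000] k=[45 36 7 0 0 0 0 0 0]
t=2: x=[43.8750 33.5000 9.7500 0.8750 0.0000 0.0000 0.0000 0.0000 0.0000] k=[43 37 9 0 0 0 0 0 0]
t=3: x=[42.2500 34.2500 11.3750 1.1250 0.0000 0.0000 0.0000 0.0000 0.0000] k=[41 31 14 4 0 0 0 0 0]
t=4: x=[39.7500 30.1250 14.8750 4.7500 0.5000 0.0000 0.0000 0.0000 0.0000] k=[40 28 14 8 4 0 0 0 0]
t=5: x=[38.5000 27.7500 15.0000 8.2500 4.0000 0.5000 0.0000 0.0000 0.0000] k=[39 31 14 9 7 0 0 0 0]
t=6: x=[38.0000 29.8750 15.5000 9.3750 6.3750 0.8750 0.0000 0.0000 0.0000] k=[39 33 18 10 7 0 0 0 0]
t=7: x=[38.2500 31.8750 18.8750 10.6250 6.5000 0.8750 0.0000 0.0000 0.0000] k=[40 32 18 12 6 0 0 0 0]
t=8: x=[39.0000 31.2500 19.0000 12.0000 6.0000 0.7500 0.0000 0.0000 0.0000] k=[39 31 18 13 3 2 0 0 0]
t=9: x=[38.0000 30.3750 19.0000 12.3750 4.1250 1.8750 0.2500 0.0000 0.0000] k=[37 30 22 14 1 4 0 0 0]
t=10: x=[36.1250 29.8750 22.0000 13.3750 3.0000 3.1250 0.5000 0.0000 0.0000] k=[33 30 25 15 4 6 1 0 0]
t=11: x=[32.6250 29.7500 24.3750 14.8750 5.6250 5.1250 1.5000 0.1250 0.0000] k=[35 30 26 15 3 5 1 2 0]
t=12: x=[34.3750 30.1250 25.1250 14.8750 4.7500 4.2500 1.6250 1.6250 0.2500] k=[33 27 22 18 6 4 0 0 0]
t=13: x=[32.2500 27.1250 22.1250 17.0000 7.2500 3.7500 0.5000 0.0000 0.0000] k=[31 27 20 17 5 2 1 0 0]
t=14: x=[30.5000 26.6250 20.5000 15.8750 6.1250 2.2500 1.0000 0.1250 0.0000] k=[34 24 22 17 6 0 0 3 0]
t=15: x=[32.7500 25.0000 21.6250 16.2500 6.6250 0.7500 0.3750 2.2500 0.3750] k=[31 28 22 16 7 1 0 0 0]
t=16: x=[30.6250 27.6250 22.0000 15.6250 7.3750 1.6250 0.1250 0.0000 0.0000] k=[28 28 20 13 7 4 1 0 0]
t=17: x=[28.0000 27.0000 20.1250 13.1250 7.3750 4.0000 1.2500 0.1250 0.0000] k=[30 28 19 16 10 4 0 1 0]
t=18: x=[29.7500 27.1250 19.7500 15.6250 10.0000 4.2500 0.6250 0.7500 0.1250] k=[28 30 23 15 8 6 0 1 0]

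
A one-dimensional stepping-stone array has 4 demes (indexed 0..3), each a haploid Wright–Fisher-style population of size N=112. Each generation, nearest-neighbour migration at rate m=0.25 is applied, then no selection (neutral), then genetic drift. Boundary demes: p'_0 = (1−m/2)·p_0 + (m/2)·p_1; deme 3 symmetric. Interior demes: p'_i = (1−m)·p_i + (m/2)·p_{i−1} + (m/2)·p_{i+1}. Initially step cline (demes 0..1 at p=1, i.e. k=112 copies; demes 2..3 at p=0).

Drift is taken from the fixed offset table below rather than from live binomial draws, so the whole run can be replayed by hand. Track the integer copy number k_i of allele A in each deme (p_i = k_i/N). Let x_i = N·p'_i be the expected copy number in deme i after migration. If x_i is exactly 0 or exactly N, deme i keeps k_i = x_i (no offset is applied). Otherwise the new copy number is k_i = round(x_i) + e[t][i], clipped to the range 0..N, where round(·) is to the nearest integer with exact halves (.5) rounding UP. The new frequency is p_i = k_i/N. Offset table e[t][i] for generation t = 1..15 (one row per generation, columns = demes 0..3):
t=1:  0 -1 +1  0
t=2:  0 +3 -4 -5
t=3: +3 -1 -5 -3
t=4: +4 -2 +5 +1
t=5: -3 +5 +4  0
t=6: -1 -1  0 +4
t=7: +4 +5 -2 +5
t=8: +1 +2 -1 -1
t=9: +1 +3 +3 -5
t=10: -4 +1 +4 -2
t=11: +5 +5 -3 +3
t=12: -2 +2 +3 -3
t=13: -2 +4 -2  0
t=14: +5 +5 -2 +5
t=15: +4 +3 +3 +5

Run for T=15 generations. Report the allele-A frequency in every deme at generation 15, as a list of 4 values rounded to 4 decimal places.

[0.8661, 0.7768, 0.5179, 0.4196]

t=0: k=[112 112 0 0]
t=1: x=[112.0000 98.0000 14.0000 0.0000] k=[112 97 15 0]
t=2: x=[110.1250 88.6250 23.3750 1.8750] k=[110 92 19 0]
t=3: x=[107.7500 85.1250 25.7500 2.3750] k=[111 84 21 0]
t=4: x=[107.6250 79.5000 26.2500 2.6250] k=[112 78 31 4]
t=5: x=[107.7500 76.3750 33.5000 7.3750] k=[105 81 38 7]
t=6: x=[102.0000 78.6250 39.5000 10.8750] k=[101 78 40 15]
t=7: x=[98.1250 76.1250 41.6250 18.1250] k=[102 81 40 23]
t=8: x=[99.3750 78.5000 43.0000 25.1250] k=[100 81 42 24]
t=9: x=[97.6250 78.5000 44.6250 26.2500] k=[99 82 48 21]
t=10: x=[96.8750 79.8750 48.8750 24.3750] k=[93 81 53 22]
t=11: x=[91.5000 79.0000 52.6250 25.8750] k=[97 84 50 29]
t=12: x=[95.3750 81.3750 51.6250 31.6250] k=[93 83 55 29]
t=13: x=[91.7500 80.7500 55.2500 32.2500] k=[90 85 53 32]
t=14: x=[89.3750 81.6250 54.3750 34.6250] k=[94 87 52 40]
t=15: x=[93.1250 83.5000 54.8750 41.5000] k=[97 87 58 47]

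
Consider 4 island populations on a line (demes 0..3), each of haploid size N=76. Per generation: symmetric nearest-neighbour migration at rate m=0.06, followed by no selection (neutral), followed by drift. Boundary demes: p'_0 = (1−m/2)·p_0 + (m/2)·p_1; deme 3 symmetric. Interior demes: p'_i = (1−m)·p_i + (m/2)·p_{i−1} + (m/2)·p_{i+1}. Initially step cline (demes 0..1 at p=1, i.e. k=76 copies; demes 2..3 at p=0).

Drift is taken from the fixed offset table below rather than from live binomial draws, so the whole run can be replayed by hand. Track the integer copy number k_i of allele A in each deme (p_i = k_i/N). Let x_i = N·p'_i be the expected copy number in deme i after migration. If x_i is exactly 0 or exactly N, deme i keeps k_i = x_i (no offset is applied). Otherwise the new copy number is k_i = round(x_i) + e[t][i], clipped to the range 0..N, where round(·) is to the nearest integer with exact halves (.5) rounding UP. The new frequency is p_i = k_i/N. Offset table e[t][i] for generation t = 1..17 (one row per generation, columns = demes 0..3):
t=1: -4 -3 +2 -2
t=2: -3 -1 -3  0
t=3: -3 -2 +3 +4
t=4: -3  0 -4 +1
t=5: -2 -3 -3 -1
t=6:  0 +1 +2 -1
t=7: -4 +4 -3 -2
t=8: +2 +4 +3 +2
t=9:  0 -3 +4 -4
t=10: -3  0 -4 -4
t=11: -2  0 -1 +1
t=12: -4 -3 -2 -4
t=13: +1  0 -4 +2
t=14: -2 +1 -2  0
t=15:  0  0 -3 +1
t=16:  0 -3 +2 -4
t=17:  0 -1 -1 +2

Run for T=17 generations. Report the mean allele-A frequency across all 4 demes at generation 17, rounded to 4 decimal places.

t=0: k=[76 76 0 0]
t=1: x=[76.0000 73.7200 2.2800 0.0000] k=[76 71 4 0]
t=2: x=[75.8500 69.1400 5.8900 0.1200] k=[73 68 3 0]
t=3: x=[72.8500 66.2000 4.8600 0.0900] k=[70 64 8 4]
t=4: x=[69.8200 62.5000 9.5600 4.1200] k=[67 63 6 5]
t=5: x=[66.8800 61.4100 7.6800 5.0300] k=[65 58 5 4]
t=6: x=[64.7900 56.6200 6.5600 4.0300] k=[65 58 9 3]
t=7: x=[64.7900 56.7400 10.2900 3.1800] k=[61 61 7 1]
t=8: x=[61.0000 59.3800 8.4400 1.1800] k=[63 63 11 3]
t=9: x=[63.0000 61.4400 12.3200 3.2400] k=[63 58 16 0]
t=10: x=[62.8500 56.8900 16.7800 0.4800] k=[60 57 13 0]
t=11: x=[59.9100 55.7700 13.9300 0.3900] k=[58 56 13 1]
t=12: x=[57.9400 54.7700 13.9300 1.3600] k=[54 52 12 0]
t=13: x=[53.9400 50.8600 12.8400 0.3600] k=[55 51 9 2]
t=14: x=[54.8800 49.8600 10.0500 2.2100] k=[53 51 8 2]
t=15: x=[52.9400 49.7700 9.1100 2.1800] k=[53 50 6 3]
t=16: x=[52.9100 48.7700 7.2300 3.0900] k=[53 46 9 0]
t=17: x=[52.7900 45.1000 9.8400 0.2700] k=[53 44 9 2]

0.3553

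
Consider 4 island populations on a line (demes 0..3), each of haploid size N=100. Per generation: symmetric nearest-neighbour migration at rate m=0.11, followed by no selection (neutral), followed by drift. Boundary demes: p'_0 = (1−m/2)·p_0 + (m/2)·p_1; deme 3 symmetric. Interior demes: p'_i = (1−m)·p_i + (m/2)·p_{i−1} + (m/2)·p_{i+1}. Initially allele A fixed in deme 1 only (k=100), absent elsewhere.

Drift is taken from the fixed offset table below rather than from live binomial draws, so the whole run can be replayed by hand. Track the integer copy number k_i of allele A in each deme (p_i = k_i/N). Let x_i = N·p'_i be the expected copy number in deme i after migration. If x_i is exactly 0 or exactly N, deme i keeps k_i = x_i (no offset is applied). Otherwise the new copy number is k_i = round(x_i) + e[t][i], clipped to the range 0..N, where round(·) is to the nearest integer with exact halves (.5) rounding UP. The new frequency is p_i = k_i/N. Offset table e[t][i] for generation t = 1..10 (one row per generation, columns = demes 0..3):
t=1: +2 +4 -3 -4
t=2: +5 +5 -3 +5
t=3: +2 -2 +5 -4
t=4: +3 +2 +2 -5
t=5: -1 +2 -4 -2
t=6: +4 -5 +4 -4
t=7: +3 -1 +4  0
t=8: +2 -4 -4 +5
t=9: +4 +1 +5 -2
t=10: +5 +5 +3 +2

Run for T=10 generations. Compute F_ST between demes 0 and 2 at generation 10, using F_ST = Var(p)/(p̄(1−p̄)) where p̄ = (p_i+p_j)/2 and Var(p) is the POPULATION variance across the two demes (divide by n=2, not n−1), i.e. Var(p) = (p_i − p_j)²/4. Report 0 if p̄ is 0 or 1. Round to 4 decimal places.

t=0: k=[0 100 0 0]
t=1: x=[5.5000 89.0000 5.5000 0.0000] k=[8 93 3 0]
t=2: x=[12.6750 83.3750 7.7850 0.1650] k=[18 88 5 5]
t=3: x=[21.8500 79.5850 9.5650 5.0000] k=[24 78 15 1]
t=4: x=[26.9700 71.5650 17.6950 1.7700] k=[30 74 20 0]
t=5: x=[32.4200 68.6100 21.8700 1.1000] k=[31 71 18 0]
t=6: x=[33.2000 65.8850 19.9250 0.9900] k=[37 61 24 0]
t=7: x=[38.3200 57.6450 24.7150 1.3200] k=[41 57 29 1]
t=8: x=[41.8800 54.5800 29.0000 2.5400] k=[44 51 25 8]
t=9: x=[44.3850 49.1850 25.4950 8.9350] k=[48 50 30 7]
t=10: x=[48.1100 48.7900 29.8350 8.2650] k=[53 54 33 10]

0.0408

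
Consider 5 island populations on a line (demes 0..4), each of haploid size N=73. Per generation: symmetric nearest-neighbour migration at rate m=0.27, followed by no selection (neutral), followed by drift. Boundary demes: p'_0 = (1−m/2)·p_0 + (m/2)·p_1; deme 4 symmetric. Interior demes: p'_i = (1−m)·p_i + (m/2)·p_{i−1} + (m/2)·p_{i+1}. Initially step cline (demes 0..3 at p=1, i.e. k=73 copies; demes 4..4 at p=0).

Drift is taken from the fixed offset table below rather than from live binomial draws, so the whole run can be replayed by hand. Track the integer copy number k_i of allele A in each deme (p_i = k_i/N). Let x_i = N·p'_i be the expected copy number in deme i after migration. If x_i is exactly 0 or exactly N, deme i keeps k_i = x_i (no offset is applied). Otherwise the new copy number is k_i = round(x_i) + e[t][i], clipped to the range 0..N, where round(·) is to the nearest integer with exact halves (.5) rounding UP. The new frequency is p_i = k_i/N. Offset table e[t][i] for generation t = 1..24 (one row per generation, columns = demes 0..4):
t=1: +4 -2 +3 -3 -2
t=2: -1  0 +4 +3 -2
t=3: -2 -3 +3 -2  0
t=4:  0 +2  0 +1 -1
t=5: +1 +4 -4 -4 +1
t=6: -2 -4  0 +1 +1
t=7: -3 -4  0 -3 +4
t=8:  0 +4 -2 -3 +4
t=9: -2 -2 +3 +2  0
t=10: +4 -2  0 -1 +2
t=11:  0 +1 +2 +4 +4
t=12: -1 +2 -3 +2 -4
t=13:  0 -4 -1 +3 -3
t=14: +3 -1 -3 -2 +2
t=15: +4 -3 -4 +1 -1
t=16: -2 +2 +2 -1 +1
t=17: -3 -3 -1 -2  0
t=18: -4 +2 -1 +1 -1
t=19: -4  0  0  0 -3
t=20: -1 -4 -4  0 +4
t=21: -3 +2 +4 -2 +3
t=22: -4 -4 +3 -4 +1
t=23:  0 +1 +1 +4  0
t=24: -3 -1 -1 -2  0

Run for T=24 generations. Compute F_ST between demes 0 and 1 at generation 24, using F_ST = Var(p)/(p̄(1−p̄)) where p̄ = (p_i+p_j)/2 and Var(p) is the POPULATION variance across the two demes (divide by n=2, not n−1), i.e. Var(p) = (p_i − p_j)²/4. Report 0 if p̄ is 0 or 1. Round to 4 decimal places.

0.0053

t=0: k=[73 73 73 73 0]
t=1: x=[73.0000 73.0000 73.0000 63.1450 9.8550] k=[73 73 73 60 8]
t=2: x=[73.0000 73.0000 71.2450 54.7350 15.0200] k=[73 73 73 58 13]
t=3: x=[73.0000 73.0000 70.9750 53.9500 19.0750] k=[73 73 73 52 19]
t=4: x=[73.0000 73.0000 70.1650 50.3800 23.4550] k=[73 73 70 51 22]
t=5: x=[73.0000 72.5950 67.8400 49.6500 25.9150] k=[73 73 64 46 27]
t=6: x=[73.0000 71.7850 62.7850 45.8650 29.5650] k=[73 68 63 47 31]
t=7: x=[72.3250 68.0000 61.5150 47.0000 33.1600] k=[69 64 62 44 37]
t=8: x=[68.3250 64.4050 59.8400 45.4850 37.9450] k=[68 68 58 42 42]
t=9: x=[68.0000 66.6500 57.1900 44.1600 42.0000] k=[66 65 60 46 42]
t=10: x=[65.8650 64.4600 58.7850 47.3500 42.5400] k=[70 62 59 46 45]
t=11: x=[68.9200 62.6750 57.6500 47.6200 45.1350] k=[69 64 60 52 49]
t=12: x=[68.3250 64.1350 59.4600 52.6750 49.4050] k=[67 66 56 55 45]
t=13: x=[66.8650 64.7850 57.2150 53.7850 46.3500] k=[67 61 56 57 43]
t=14: x=[66.1900 61.1350 56.8100 54.9750 44.8900] k=[69 60 54 53 47]
t=15: x=[67.7850 60.4050 54.6750 52.3250 47.8100] k=[72 57 51 53 47]
t=16: x=[69.9750 58.2150 52.0800 51.9200 47.8100] k=[68 60 54 51 49]
t=17: x=[66.9200 60.2700 54.4050 51.1350 49.2700] k=[64 57 53 49 49]
t=18: x=[63.0550 57.4050 53.0000 49.5400 49.0000] k=[59 59 52 51 48]
t=19: x=[59.0000 58.0550 52.8100 50.7300 48.4050] k=[55 58 53 51 45]
t=20: x=[55.4050 56.9200 53.4050 50.4600 45.8100] k=[54 53 49 50 50]
t=21: x=[53.8650 52.5950 49.6750 49.8650 50.0000] k=[51 55 54 48 53]
t=22: x=[51.5400 54.3250 53.3250 49.4850 52.3250] k=[48 50 56 45 53]
t=23: x=[48.2700 50.5400 53.7050 47.5650 51.9200] k=[48 52 55 52 52]
t=24: x=[48.5400 51.8650 54.1900 52.4050 52.0000] k=[46 51 53 50 52]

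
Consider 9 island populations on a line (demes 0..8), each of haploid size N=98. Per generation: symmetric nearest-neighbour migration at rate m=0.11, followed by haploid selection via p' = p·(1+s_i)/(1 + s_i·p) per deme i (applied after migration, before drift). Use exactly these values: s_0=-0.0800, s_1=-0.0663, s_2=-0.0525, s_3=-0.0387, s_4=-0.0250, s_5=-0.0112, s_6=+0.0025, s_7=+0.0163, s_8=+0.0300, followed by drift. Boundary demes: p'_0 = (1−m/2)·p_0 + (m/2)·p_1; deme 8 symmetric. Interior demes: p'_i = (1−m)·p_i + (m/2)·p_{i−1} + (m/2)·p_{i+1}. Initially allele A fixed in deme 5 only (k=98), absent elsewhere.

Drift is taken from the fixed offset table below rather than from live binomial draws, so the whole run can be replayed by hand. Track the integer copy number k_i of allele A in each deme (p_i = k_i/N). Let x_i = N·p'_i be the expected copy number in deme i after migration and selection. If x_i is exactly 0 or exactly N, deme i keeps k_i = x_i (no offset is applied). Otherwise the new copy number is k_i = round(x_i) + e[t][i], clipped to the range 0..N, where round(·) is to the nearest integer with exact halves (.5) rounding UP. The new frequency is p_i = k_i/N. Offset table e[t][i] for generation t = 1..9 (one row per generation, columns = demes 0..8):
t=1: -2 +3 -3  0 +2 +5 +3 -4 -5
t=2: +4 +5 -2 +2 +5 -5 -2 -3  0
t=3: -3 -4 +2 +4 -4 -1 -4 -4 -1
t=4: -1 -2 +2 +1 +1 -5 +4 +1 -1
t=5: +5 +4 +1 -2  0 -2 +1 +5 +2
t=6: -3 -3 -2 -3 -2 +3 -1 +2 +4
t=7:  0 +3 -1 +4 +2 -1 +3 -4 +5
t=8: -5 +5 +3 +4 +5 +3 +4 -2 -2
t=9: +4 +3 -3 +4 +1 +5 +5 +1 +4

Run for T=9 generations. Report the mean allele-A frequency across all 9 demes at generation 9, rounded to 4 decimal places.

0.1803

t=0: k=[0 0 0 0 0 98 0 0 0]
t=1: x=[0.0000 0.0000 0.0000 0.0000 5.2625 87.1115 5.4027 0.0000 0.0000] k=[0 0 0 0 7 92 8 0 0]
t=2: x=[0.0000 0.0000 0.0000 0.3702 11.0395 82.5591 12.2067 0.4471 0.0000] k=[0 0 0 2 16 78 10 0 0]
t=3: x=[0.0000 0.0000 0.1042 2.5597 18.2608 70.6284 13.2185 0.5589 0.0000] k=[0 0 2 7 14 70 9 0 0]
t=4: x=[0.0000 0.1027 2.0537 6.8541 16.3472 63.3130 11.8861 0.5030 0.0000] k=[0 0 4 8 17 58 16 2 0]
t=5: x=[0.0000 0.2054 3.7981 7.9808 18.3790 53.1612 17.5760 2.7022 0.1133] k=[0 4 5 6 18 51 19 8 2]
t=6: x=[0.2024 3.5901 4.7502 6.3660 18.7678 47.1494 20.1950 8.3983 2.3982] k=[0 1 3 3 17 50 19 10 6]
t=7: x=[0.0506 0.9858 2.7425 3.6295 17.6752 46.2049 20.2501 10.4247 6.3944] k=[0 4 2 8 20 45 23 6 11]
t=8: x=[0.2024 3.4352 2.3149 8.0341 20.3044 42.1442 23.3193 7.3187 11.0106] k=[0 8 5 12 25 45 27 5 9]
t=9: x=[0.4049 6.9394 5.2743 11.9108 24.9117 42.6385 26.8286 6.5278 9.0192] k=[4 10 2 16 26 48 32 8 13]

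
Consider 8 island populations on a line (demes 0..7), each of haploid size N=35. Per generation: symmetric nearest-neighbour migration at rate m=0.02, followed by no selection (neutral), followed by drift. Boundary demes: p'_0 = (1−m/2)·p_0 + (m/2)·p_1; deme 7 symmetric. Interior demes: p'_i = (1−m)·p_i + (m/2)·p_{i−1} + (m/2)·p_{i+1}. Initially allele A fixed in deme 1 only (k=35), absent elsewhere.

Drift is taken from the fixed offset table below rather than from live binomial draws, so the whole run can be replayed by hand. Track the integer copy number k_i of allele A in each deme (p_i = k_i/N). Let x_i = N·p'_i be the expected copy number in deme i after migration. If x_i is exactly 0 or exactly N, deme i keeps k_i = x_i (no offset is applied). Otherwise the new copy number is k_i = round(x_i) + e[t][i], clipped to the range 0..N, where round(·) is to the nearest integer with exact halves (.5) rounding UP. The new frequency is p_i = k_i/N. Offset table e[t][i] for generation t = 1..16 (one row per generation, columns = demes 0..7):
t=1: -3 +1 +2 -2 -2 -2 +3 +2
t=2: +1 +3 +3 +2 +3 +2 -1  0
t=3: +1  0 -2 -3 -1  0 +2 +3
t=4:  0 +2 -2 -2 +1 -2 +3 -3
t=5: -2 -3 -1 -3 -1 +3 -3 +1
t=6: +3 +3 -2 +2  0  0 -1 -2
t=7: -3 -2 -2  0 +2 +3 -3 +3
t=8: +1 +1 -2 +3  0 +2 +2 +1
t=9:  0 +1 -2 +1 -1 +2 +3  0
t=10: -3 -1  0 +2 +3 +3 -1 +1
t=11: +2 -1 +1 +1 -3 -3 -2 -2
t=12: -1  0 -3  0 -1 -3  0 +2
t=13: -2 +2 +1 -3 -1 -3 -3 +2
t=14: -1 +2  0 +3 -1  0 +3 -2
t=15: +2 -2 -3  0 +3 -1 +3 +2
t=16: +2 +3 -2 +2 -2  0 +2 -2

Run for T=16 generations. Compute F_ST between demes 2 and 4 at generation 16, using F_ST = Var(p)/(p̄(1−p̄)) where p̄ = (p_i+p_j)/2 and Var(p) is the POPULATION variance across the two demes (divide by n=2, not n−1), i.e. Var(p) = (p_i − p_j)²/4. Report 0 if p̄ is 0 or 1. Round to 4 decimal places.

0.0145

t=0: k=[0 35 0 0 0 0 0 0]
t=1: x=[0.3500 34.3000 0.3500 0.0000 0.0000 0.0000 0.0000 0.0000] k=[0 35 2 0 0 0 0 0]
t=2: x=[0.3500 34.3200 2.3100 0.0200 0.0000 0.0000 0.0000 0.0000] k=[1 35 5 2 0 0 0 0]
t=3: x=[1.3400 34.3600 5.2700 2.0100 0.0200 0.0000 0.0000 0.0000] k=[2 34 3 0 0 0 0 0]
t=4: x=[2.3200 33.3700 3.2800 0.0300 0.0000 0.0000 0.0000 0.0000] k=[2 35 1 0 0 0 0 0]
t=5: x=[2.3300 34.3300 1.3300 0.0100 0.0000 0.0000 0.0000 0.0000] k=[0 31 0 0 0 0 0 0]
t=6: x=[0.3100 30.3800 0.3100 0.0000 0.0000 0.0000 0.0000 0.0000] k=[3 33 0 0 0 0 0 0]
t=7: x=[3.3000 32.3700 0.3300 0.0000 0.0000 0.0000 0.0000 0.0000] k=[0 30 0 0 0 0 0 0]
t=8: x=[0.3000 29.4000 0.3000 0.0000 0.0000 0.0000 0.0000 0.0000] k=[1 30 0 0 0 0 0 0]
t=9: x=[1.2900 29.4100 0.3000 0.0000 0.0000 0.0000 0.0000 0.0000] k=[1 30 0 0 0 0 0 0]
t=10: x=[1.2900 29.4100 0.3000 0.0000 0.0000 0.0000 0.0000 0.0000] k=[0 28 0 0 0 0 0 0]
t=11: x=[0.2800 27.4400 0.2800 0.0000 0.0000 0.0000 0.0000 0.0000] k=[2 26 1 0 0 0 0 0]
t=12: x=[2.2400 25.5100 1.2400 0.0100 0.0000 0.0000 0.0000 0.0000] k=[1 26 0 0 0 0 0 0]
t=13: x=[1.2500 25.4900 0.2600 0.0000 0.0000 0.0000 0.0000 0.0000] k=[0 27 1 0 0 0 0 0]
t=14: x=[0.2700 26.4700 1.2500 0.0100 0.0000 0.0000 0.0000 0.0000] k=[0 28 1 3 0 0 0 0]
t=15: x=[0.2800 27.4500 1.2900 2.9500 0.0300 0.0000 0.0000 0.0000] k=[2 25 0 3 3 0 0 0]
t=16: x=[2.2300 24.5200 0.2800 2.9700 2.9700 0.0300 0.0000 0.0000] k=[4 28 0 5 1 0 0 0]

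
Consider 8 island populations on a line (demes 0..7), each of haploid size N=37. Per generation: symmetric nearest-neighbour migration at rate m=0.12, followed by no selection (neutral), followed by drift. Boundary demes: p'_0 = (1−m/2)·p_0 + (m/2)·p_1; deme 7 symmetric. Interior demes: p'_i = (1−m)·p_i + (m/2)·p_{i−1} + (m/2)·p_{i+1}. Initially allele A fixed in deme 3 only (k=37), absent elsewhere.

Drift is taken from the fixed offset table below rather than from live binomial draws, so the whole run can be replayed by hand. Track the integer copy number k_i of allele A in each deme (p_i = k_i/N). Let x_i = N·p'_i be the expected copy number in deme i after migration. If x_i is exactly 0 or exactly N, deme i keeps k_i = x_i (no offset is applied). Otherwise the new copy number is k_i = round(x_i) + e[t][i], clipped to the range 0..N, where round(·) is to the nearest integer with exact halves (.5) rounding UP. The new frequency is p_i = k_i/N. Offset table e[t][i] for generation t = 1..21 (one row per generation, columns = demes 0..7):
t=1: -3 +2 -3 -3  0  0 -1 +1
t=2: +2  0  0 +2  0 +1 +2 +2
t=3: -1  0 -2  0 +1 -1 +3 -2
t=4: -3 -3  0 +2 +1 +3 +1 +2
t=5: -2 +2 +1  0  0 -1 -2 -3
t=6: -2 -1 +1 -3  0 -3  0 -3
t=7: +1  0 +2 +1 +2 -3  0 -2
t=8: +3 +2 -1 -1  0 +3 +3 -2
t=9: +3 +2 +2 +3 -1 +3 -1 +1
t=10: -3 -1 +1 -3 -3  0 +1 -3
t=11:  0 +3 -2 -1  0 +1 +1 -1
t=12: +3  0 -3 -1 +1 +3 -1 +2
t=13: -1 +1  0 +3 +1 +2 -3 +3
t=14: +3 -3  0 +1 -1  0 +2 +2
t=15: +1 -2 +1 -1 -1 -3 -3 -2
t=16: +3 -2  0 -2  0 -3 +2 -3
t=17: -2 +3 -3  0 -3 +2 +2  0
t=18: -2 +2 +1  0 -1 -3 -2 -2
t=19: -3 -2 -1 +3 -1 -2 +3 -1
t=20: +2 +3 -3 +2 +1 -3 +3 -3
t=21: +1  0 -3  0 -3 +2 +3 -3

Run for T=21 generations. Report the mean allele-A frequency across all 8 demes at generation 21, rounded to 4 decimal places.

0.1453

t=0: k=[0 0 0 37 0 0 0 0]
t=1: x=[0.0000 0.0000 2.2200 32.5600 2.2200 0.0000 0.0000 0.0000] k=[0 0 0 30 2 0 0 0]
t=2: x=[0.0000 0.0000 1.8000 26.5200 3.5600 0.1200 0.0000 0.0000] k=[0 0 2 29 4 1 0 0]
t=3: x=[0.0000 0.1200 3.5000 25.8800 5.3200 1.1200 0.0600 0.0000] k=[0 0 2 26 6 0 3 0]
t=4: x=[0.0000 0.1200 3.3200 23.3600 6.8400 0.5400 2.6400 0.1800] k=[0 0 3 25 8 4 4 2]
t=5: x=[0.0000 0.1800 4.1400 22.6600 8.7800 4.2400 3.8800 2.1200] k=[0 2 5 23 9 3 2 0]
t=6: x=[0.1200 2.0600 5.9000 21.0800 9.4800 3.3000 1.9400 0.1200] k=[0 1 7 18 9 0 2 0]
t=7: x=[0.0600 1.3000 7.3000 16.8000 9.0000 0.6600 1.7600 0.1200] k=[1 1 9 18 11 0 2 0]
t=8: x=[1.0000 1.4800 9.0600 17.0400 10.7600 0.7800 1.7600 0.1200] k=[4 3 8 16 11 4 5 0]
t=9: x=[3.9400 3.3600 8.1800 15.2200 10.8800 4.4800 4.6400 0.3000] k=[7 5 10 18 10 7 4 1]
t=10: x=[6.8800 5.4200 10.1800 17.0400 10.3000 7.0000 4.0000 1.1800] k=[4 4 11 14 7 7 5 0]
t=11: x=[4.0000 4.4200 10.7600 13.4000 7.4200 6.8800 4.8200 0.3000] k=[4 7 9 12 7 8 6 0]
t=12: x=[4.1800 6.9400 9.0600 11.5200 7.3600 7.8200 5.7600 0.3600] k=[7 7 6 11 8 11 5 2]
t=13: x=[7.0000 6.9400 6.3600 10.5200 8.3600 10.4600 5.1800 2.1800] k=[6 8 6 14 9 12 2 5]
t=14: x=[6.1200 7.7600 6.6000 13.2200 9.4800 11.2200 2.7800 4.8200] k=[9 5 7 14 8 11 5 7]
t=15: x=[8.7600 5.3600 7.3000 13.2200 8.5400 10.4600 5.4800 6.8800] k=[10 3 8 12 8 7 2 5]
t=16: x=[9.5800 3.7200 7.9400 11.5200 8.1800 6.7600 2.4800 4.8200] k=[13 2 8 10 8 4 4 2]
t=17: x=[12.3400 3.0200 7.7600 9.7600 7.8800 4.2400 3.8800 2.1200] k=[10 6 5 10 5 6 6 2]
t=18: x=[9.7600 6.1800 5.3600 9.4000 5.3600 5.9400 5.7600 2.2400] k=[8 8 6 9 4 3 4 0]
t=19: x=[8.0000 7.8800 6.3000 8.5200 4.2400 3.1200 3.7000 0.2400] k=[5 6 5 12 3 1 7 0]
t=20: x=[5.0600 5.8800 5.4800 11.0400 3.4200 1.4800 6.2200 0.4200] k=[7 9 2 13 4 0 9 0]
t=21: x=[7.1200 8.4600 3.0800 11.8000 4.3000 0.7800 7.9200 0.5400] k=[8 8 0 12 1 3 11 0]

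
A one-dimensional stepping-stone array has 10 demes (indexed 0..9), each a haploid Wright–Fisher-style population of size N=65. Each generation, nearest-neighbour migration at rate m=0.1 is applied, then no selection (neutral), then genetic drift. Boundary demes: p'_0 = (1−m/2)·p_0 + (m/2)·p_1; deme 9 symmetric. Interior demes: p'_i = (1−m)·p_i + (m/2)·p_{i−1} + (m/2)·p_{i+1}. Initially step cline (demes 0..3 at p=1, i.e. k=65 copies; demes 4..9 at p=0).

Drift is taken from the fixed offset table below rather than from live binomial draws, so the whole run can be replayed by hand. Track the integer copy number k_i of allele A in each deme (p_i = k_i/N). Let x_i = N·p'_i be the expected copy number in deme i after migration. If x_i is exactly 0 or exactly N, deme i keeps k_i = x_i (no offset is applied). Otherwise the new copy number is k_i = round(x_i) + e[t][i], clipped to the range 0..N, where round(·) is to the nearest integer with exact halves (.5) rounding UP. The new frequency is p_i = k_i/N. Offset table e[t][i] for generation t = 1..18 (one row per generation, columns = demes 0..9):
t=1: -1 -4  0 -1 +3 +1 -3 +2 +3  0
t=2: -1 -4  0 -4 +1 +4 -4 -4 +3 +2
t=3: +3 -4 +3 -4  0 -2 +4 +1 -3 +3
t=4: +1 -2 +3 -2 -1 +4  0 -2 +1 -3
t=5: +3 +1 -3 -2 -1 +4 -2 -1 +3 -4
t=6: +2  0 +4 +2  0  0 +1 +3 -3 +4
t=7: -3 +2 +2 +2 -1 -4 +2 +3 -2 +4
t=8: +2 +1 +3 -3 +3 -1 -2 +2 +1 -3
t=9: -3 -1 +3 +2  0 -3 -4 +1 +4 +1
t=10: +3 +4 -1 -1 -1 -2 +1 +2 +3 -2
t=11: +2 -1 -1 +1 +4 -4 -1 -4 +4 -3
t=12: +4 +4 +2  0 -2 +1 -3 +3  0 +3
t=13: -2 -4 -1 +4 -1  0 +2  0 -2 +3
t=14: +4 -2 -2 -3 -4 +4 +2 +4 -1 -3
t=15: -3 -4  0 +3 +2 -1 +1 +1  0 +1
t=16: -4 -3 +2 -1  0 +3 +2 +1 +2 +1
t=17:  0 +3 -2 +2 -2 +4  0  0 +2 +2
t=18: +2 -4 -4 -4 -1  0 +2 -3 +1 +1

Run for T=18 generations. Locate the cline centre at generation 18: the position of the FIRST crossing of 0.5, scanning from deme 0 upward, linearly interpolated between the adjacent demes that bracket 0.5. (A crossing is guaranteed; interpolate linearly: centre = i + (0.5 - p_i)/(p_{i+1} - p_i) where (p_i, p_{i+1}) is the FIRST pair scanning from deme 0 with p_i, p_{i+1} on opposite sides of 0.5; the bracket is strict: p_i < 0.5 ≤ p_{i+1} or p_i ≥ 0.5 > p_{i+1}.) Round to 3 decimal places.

t=0: k=[65 65 65 65 0 0 0 0 0 0]
t=1: x=[65.0000 65.0000 65.0000 61.7500 3.2500 0.0000 0.0000 0.0000 0.0000 0.0000] k=[65 65 65 61 6 0 0 0 0 0]
t=2: x=[65.0000 65.0000 64.8000 58.4500 8.4500 0.3000 0.0000 0.0000 0.0000 0.0000] k=[65 65 65 54 9 4 0 0 0 0]
t=3: x=[65.0000 65.0000 64.4500 52.3000 11.0000 4.0500 0.2000 0.0000 0.0000 0.0000] k=[65 65 65 48 11 2 4 0 0 0]
t=4: x=[65.0000 65.0000 64.1500 47.0000 12.4000 2.5500 3.7000 0.2000 0.0000 0.0000] k=[65 65 65 45 11 7 4 0 0 0]
t=5: x=[65.0000 65.0000 64.0000 44.3000 12.5000 7.0500 3.9500 0.2000 0.0000 0.0000] k=[65 65 61 42 12 11 2 0 0 0]
t=6: x=[65.0000 64.8000 60.2500 41.4500 13.4500 10.6000 2.3500 0.1000 0.0000 0.0000] k=[65 65 64 43 13 11 3 3 0 0]
t=7: x=[65.0000 64.9500 63.0000 42.5500 14.4000 10.7000 3.4000 2.8500 0.1500 0.0000] k=[65 65 65 45 13 7 5 6 0 0]
t=8: x=[65.0000 65.0000 64.0000 44.4000 14.3000 7.2000 5.1500 5.6500 0.3000 0.0000] k=[65 65 65 41 17 6 3 8 1 0]
t=9: x=[65.0000 65.0000 63.8000 41.0000 17.6500 6.4000 3.4000 7.4000 1.3000 0.0500] k=[65 65 65 43 18 3 0 8 5 1]
t=10: x=[65.0000 65.0000 63.9000 42.8500 18.5000 3.6000 0.5500 7.4500 4.9500 1.2000] k=[65 65 63 42 18 2 2 9 8 0]
t=11: x=[65.0000 64.9000 62.0500 41.8500 18.4000 2.8000 2.3500 8.6000 7.6500 0.4000] k=[65 64 61 43 22 0 1 5 12 0]
t=12: x=[64.9500 63.9000 60.2500 42.8500 21.9500 1.1500 1.1500 5.1500 11.0500 0.6000] k=[65 65 62 43 20 2 0 8 11 4]
t=13: x=[65.0000 64.8500 61.2000 42.8000 20.2500 2.8000 0.5000 7.7500 10.5000 4.3500] k=[65 61 60 47 19 3 3 8 9 7]
t=14: x=[64.8000 61.1500 59.4000 46.2500 19.6000 3.8000 3.2500 7.8000 8.8500 7.1000] k=[65 59 57 43 16 8 5 12 8 4]
t=15: x=[64.7000 59.2000 56.4000 42.3500 16.9500 8.2500 5.5000 11.4500 8.0000 4.2000] k=[62 55 56 45 19 7 7 12 8 5]
t=16: x=[61.6500 55.4000 55.4000 44.2500 19.7000 7.6000 7.2500 11.5500 8.0500 5.1500] k=[58 52 57 43 20 11 9 13 10 6]
t=17: x=[57.7000 52.5500 56.0500 42.5500 20.7000 11.3500 9.3000 12.6500 9.9500 6.2000] k=[58 56 54 45 19 15 9 13 12 8]
t=18: x=[57.9000 56.0000 53.6500 44.1500 20.1000 14.9000 9.5000 12.7500 11.8500 8.2000] k=[60 52 50 40 19 15 12 10 13 9]

3.357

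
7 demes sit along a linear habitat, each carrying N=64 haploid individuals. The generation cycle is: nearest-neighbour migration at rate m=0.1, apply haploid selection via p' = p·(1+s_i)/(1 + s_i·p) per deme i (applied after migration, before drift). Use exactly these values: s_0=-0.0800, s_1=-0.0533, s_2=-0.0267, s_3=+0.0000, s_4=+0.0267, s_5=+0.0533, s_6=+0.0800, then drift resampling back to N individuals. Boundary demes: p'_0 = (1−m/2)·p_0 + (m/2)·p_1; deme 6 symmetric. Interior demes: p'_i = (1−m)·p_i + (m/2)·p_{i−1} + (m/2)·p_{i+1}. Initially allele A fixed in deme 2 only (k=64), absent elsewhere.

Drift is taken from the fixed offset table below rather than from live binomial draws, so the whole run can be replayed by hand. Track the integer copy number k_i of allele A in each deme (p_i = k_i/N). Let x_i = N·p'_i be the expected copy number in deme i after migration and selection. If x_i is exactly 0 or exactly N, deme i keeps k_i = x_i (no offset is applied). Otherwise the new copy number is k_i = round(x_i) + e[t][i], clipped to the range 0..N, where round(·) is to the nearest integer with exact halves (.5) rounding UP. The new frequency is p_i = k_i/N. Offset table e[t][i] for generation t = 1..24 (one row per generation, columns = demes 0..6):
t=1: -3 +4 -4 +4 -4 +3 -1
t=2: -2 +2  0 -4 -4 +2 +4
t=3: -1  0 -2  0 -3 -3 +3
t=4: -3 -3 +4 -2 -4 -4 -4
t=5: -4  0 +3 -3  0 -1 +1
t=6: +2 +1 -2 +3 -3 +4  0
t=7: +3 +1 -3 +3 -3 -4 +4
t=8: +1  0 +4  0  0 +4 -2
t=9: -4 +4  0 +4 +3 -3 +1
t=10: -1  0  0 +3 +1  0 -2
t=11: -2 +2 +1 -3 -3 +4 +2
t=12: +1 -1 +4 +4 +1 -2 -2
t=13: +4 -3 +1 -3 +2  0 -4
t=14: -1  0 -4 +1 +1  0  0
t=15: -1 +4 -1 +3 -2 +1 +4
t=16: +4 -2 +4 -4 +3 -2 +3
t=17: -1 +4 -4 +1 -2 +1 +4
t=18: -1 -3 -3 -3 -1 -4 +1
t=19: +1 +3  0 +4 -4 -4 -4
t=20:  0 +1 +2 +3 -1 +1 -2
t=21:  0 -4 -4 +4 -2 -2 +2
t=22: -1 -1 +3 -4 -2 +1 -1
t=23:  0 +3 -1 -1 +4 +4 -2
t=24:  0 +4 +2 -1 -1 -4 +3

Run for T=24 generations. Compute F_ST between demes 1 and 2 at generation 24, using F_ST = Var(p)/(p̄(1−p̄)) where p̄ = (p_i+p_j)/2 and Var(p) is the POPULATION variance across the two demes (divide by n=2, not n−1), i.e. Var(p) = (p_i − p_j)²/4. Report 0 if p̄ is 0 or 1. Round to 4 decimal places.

0.0014

t=0: k=[0 0 64 0 0 0 0]
t=1: x=[0.0000 3.0375 57.4424 3.2000 0.0000 0.0000 0.0000] k=[0 7 53 7 0 0 0]
t=2: x=[0.3221 8.5366 48.0785 8.9500 0.3593 0.0000 0.0000] k=[0 11 48 5 0 0 0]
t=3: x=[0.5063 11.7649 43.6260 6.9000 0.2566 0.0000 0.0000] k=[0 12 42 7 0 0 0]
t=4: x=[0.5524 12.3451 38.3351 8.4000 0.3593 0.0000 0.0000] k=[0 9 42 6 0 0 0]
t=5: x=[0.4142 9.7391 38.1340 7.5000 0.3080 0.0000 0.0000] k=[0 10 41 5 0 0 0]
t=6: x=[0.4603 10.5582 37.2295 6.5500 0.2566 0.0000 0.0000] k=[2 12 35 10 0 0 0]
t=7: x=[2.3072 12.1033 32.1671 10.7500 0.5132 0.0000 0.0000] k=[5 13 29 14 0 0 0]
t=8: x=[5.0018 12.8289 27.0266 14.0500 0.7185 0.0000 0.0000] k=[6 13 31 14 1 0 0]
t=9: x=[5.8887 12.9742 28.8207 14.2000 1.6416 0.0527 0.0000] k=[2 17 29 18 5 0 0]
t=10: x=[2.5387 16.1789 27.4250 17.9000 5.5317 0.2633 0.0000] k=[2 16 27 21 7 0 0]
t=11: x=[2.4924 15.2059 25.7325 20.6000 7.5232 0.3685 0.0000] k=[0 17 27 18 5 4 0]
t=12: x=[0.7828 15.9842 25.6330 17.8000 5.7361 4.0422 0.2159] k=[2 15 30 22 7 2 0]
t=13: x=[2.4461 14.4772 28.4218 21.6500 7.6762 2.2605 0.1080] k=[6 11 29 19 10 2 0]
t=14: x=[5.7953 11.1371 27.1760 19.0500 10.2753 2.4180 0.1080] k=[5 11 23 20 11 2 0]
t=15: x=[4.9085 10.7993 21.8588 19.7000 11.2421 2.4704 0.1080] k=[4 15 21 23 9 3 4]
t=16: x=[4.2099 14.1375 20.4219 22.2000 9.6133 3.5187 4.2450] k=[8 12 24 18 13 2 7]
t=17: x=[7.6221 11.8616 22.7020 18.0500 12.9704 2.9424 7.2290] k=[7 16 19 19 11 4 11]
t=18: x=[6.9184 15.0601 18.4921 18.6000 11.2930 4.9312 11.3509] k=[6 12 15 16 10 1 12]
t=19: x=[5.8420 11.3302 14.5929 15.6500 10.0716 2.1031 12.1915] k=[7 14 15 20 6 0 8]
t=20: x=[6.8247 13.1195 14.8886 19.0500 6.5534 0.7369 8.1308] k=[7 14 17 22 6 2 6]
t=21: x=[6.8247 13.2164 16.7630 20.9500 6.7576 2.5229 6.2189] k=[7 9 13 25 5 1 8]
t=22: x=[6.5905 8.6808 13.1155 23.4000 5.9405 1.6305 8.1837] k=[6 8 16 19 4 3 7]
t=23: x=[5.6551 7.9123 15.4309 18.1000 4.8160 3.4140 7.2821] k=[6 11 14 17 9 7 5]
t=24: x=[5.7953 10.4136 13.7063 16.4500 9.5114 7.3304 5.4731] k=[6 14 16 15 9 3 8]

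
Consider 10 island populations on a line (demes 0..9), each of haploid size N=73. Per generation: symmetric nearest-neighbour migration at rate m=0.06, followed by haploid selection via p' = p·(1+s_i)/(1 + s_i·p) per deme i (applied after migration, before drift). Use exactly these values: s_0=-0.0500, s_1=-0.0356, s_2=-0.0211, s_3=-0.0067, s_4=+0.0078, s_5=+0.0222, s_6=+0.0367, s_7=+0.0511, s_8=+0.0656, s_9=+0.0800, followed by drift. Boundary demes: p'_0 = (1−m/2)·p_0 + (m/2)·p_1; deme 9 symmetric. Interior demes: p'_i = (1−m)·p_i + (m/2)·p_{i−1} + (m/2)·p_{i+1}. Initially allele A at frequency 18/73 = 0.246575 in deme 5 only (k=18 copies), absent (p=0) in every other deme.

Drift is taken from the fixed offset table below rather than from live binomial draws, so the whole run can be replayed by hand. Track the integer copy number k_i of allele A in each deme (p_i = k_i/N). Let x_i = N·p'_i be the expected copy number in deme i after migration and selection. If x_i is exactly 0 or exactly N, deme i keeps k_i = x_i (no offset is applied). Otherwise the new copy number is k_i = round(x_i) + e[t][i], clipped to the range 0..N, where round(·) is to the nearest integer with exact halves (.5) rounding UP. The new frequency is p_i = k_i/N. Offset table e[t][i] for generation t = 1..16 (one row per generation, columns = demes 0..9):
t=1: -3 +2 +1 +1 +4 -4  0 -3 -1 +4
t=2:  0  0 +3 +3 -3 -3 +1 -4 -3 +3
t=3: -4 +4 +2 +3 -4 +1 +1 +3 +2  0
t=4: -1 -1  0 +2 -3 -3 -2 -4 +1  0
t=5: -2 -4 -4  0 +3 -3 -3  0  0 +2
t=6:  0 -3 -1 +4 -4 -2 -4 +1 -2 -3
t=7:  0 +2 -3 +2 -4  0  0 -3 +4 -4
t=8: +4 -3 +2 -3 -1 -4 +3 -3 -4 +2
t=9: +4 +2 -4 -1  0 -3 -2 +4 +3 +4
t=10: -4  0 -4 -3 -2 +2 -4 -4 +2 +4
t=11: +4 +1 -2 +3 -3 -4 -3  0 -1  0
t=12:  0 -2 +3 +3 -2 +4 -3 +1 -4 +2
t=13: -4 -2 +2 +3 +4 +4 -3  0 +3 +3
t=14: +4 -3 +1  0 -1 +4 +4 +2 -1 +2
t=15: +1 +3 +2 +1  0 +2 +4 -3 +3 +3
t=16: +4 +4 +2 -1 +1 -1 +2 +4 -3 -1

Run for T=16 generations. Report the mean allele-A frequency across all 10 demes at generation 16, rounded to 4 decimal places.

t=0: k=[0 0 0 0 0 18 0 0 0 0]
t=1: x=[0.0000 0.0000 0.0000 0.0000 0.5442 17.2071 0.5597 0.0000 0.0000 0.0000] k=[0 0 0 0 5 13 1 0 0 0]
t=2: x=[0.0000 0.0000 0.0000 0.1490 5.1269 12.6277 1.3779 0.0315 0.0000 0.0000] k=[0 0 0 3 2 10 2 0 0 0]
t=3: x=[0.0000 0.0000 0.0881 2.8615 2.2872 9.7033 2.2575 0.0631 0.0000 0.0000] k=[0 0 2 6 0 11 3 3 0 0]
t=4: x=[0.0000 0.0579 2.0177 5.6648 0.5139 10.6278 3.3534 3.0525 0.0959 0.0000] k=[0 0 2 8 0 8 1 0 1 0]
t=5: x=[0.0000 0.0579 2.0765 7.5345 0.4837 7.6999 1.2226 0.0631 1.0008 0.0324] k=[0 0 0 8 3 5 0 0 1 2]
t=6: x=[0.0000 0.0000 0.2350 7.5643 3.2339 4.8892 0.1555 0.0315 1.0646 2.1230] k=[0 0 0 12 0 3 0 1 0 0]
t=7: x=[0.0000 0.0000 0.3524 11.2160 0.4535 2.8801 0.1244 0.9874 0.0320 0.0000] k=[0 0 0 13 0 3 0 0 4 0]
t=8: x=[0.0000 0.0000 0.3818 12.1518 0.4837 2.8801 0.0933 0.1261 3.9932 0.1296] k=[0 0 2 9 0 0 3 0 0 2]
t=9: x=[0.0000 0.0579 2.1059 8.4695 0.2721 0.0920 2.9194 0.0946 0.0639 2.0908] k=[0 2 0 7 0 0 1 4 3 6]
t=10: x=[0.0570 1.8147 0.2643 6.5399 0.2116 0.0307 1.0983 4.0672 3.3154 6.3417] k=[0 2 0 4 0 2 0 0 5 10]
t=11: x=[0.0570 1.8147 0.1762 3.7361 0.1814 1.9206 0.0622 0.1576 5.3042 10.5244] k=[4 3 0 7 0 0 0 0 4 11]
t=12: x=[3.7818 2.8394 0.2937 6.5399 0.2116 0.0000 0.0000 0.1261 4.3423 11.5170] k=[4 1 3 10 0 0 0 1 0 14]
t=13: x=[3.7245 1.1097 3.0863 9.4346 0.3023 0.0000 0.0311 0.9874 0.4793 14.4513] k=[0 0 5 12 4 0 0 1 3 17]
t=14: x=[0.0000 0.1447 4.9605 11.4848 4.1503 0.1227 0.0311 1.0819 3.5696 17.5868] k=[0 0 6 11 3 4 4 3 3 20]
t=15: x=[0.0000 0.1736 5.8541 10.5492 3.2944 4.0532 4.1075 3.1781 3.7285 20.6090] k=[0 3 8 12 3 6 8 0 7 24]
t=16: x=[0.0855 2.9555 7.8198 11.5445 3.3850 6.0915 7.9518 0.4728 7.7282 24.7325] k=[4 7 10 11 4 5 10 4 5 24]

0.1151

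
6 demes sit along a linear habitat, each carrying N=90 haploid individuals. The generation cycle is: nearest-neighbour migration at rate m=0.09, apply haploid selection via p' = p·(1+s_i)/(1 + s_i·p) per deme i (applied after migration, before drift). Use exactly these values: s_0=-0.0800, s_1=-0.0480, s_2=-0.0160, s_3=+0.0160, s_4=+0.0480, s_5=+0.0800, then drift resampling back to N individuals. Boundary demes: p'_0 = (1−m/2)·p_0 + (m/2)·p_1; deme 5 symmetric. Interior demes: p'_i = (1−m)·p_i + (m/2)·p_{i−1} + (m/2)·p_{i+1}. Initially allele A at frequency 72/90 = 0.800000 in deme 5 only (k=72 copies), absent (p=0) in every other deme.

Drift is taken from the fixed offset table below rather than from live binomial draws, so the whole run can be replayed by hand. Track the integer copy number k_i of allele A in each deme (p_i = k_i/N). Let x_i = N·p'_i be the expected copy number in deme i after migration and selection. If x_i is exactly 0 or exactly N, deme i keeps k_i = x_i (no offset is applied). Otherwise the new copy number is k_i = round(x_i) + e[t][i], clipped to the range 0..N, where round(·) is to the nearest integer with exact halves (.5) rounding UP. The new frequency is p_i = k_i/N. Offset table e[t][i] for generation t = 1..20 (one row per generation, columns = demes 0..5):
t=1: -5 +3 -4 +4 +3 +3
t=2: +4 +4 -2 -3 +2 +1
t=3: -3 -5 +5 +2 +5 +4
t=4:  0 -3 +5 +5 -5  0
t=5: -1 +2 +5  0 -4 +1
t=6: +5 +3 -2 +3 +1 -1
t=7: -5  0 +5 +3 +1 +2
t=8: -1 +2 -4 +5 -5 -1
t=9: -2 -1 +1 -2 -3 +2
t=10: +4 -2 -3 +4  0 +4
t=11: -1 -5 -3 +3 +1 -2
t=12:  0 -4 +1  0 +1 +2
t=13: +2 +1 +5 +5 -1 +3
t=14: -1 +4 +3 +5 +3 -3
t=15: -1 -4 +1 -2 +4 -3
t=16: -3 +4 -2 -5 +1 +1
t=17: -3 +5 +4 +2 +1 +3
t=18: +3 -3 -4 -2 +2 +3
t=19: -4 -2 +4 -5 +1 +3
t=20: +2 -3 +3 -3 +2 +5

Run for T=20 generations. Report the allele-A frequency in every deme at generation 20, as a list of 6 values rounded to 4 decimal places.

t=0: k=[0 0 0 0 0 72]
t=1: x=[0.0000 0.0000 0.0000 0.0000 3.3897 69.9834] k=[0 0 0 0 6 73]
t=2: x=[0.0000 0.0000 0.0000 0.2743 9.1222 71.1572] k=[0 0 0 0 11 72]
t=3: x=[0.0000 0.0000 0.0000 0.5029 13.7886 70.4580] k=[0 0 0 3 19 74]
t=4: x=[0.0000 0.0000 0.1328 3.6400 21.5131 72.6294] k=[0 0 5 9 17 73]
t=5: x=[0.0000 0.2142 4.8800 9.3117 19.8766 71.6308] k=[0 2 10 9 16 73]
t=6: x=[0.0828 2.1637 9.4576 9.4940 18.9416 71.5878] k=[5 5 7 12 20 71]
t=7: x=[4.6205 4.8589 7.0298 12.3026 22.7221 69.9307] k=[0 5 12 15 24 72]
t=8: x=[0.2070 4.8589 11.6554 15.4723 26.6255 71.0184] k=[0 7 8 20 22 70]
t=9: x=[0.2899 6.4300 8.3717 19.7940 24.9056 69.1003] k=[0 5 9 18 22 71]
t=10: x=[0.2070 4.7297 9.0923 18.0025 24.8597 70.0170] k=[4 3 6 22 25 74]
t=11: x=[3.6514 3.0325 6.4872 21.6751 27.9656 72.8871] k=[3 0 3 25 29 71]
t=12: x=[2.6425 0.2571 3.7959 24.4718 31.6654 70.3190] k=[3 0 5 24 33 72]
t=13: x=[2.6425 0.3428 5.5455 23.8270 35.3512 71.4060] k=[5 1 11 29 34 74]
t=14: x=[4.4535 1.5531 11.2009 28.7245 36.5884 73.2735] k=[3 6 14 34 40 70]
t=15: x=[2.8923 5.9459 14.3444 33.7040 42.1288 69.8779] k=[2 2 15 32 46 67]
t=16: x=[1.8433 2.4643 14.9775 32.1925 47.3681 67.3830] k=[0 6 13 27 48 68]
t=17: x=[0.2485 5.7735 13.1330 27.6179 49.0035 68.3890] k=[0 11 17 30 50 71]
t=18: x=[0.4556 10.3171 17.0906 30.6349 51.0837 71.2242] k=[3 7 13 29 53 74]
t=19: x=[2.9339 6.7753 13.2665 29.6749 53.8833 74.0883] k=[0 5 17 25 55 77]
t=20: x=[0.2070 5.0743 16.6005 26.2844 55.6413 76.8954] k=[2 2 20 23 58 82]

[0.0222, 0.0222, 0.2222, 0.2556, 0.6444, 0.9111]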